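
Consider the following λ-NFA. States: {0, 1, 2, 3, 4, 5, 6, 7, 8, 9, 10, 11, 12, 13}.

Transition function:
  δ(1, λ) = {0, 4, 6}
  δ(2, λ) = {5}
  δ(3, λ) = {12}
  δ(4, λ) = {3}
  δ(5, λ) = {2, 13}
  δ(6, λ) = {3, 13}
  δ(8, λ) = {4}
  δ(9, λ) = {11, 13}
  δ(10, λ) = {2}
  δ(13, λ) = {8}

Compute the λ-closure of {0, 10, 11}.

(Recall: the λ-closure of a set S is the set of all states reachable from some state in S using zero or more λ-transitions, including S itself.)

Start with {0, 10, 11}.
From 10 via λ: add 2.
From 2 via λ: add 5.
From 5 via λ: add 13.
From 13 via λ: add 8.
From 8 via λ: add 4.
From 4 via λ: add 3.
From 3 via λ: add 12.
No new states can be added; the closed set is {0, 2, 3, 4, 5, 8, 10, 11, 12, 13}.

{0, 2, 3, 4, 5, 8, 10, 11, 12, 13}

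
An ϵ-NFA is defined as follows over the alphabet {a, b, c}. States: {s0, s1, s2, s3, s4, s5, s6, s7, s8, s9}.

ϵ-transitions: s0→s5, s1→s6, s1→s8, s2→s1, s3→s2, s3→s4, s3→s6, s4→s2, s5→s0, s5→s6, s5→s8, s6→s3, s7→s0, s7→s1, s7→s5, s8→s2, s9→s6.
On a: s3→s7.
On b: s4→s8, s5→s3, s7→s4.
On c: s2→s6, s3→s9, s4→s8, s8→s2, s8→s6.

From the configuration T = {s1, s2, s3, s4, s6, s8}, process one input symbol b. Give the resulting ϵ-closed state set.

{s1, s2, s3, s4, s6, s8}

s4 on b → {s8}.
No b-transition from s1, s2, s3, s6, s8.
Union after reading b: {s8}.
Now take the ϵ-closure:
From s8 via ϵ: add s2.
From s2 via ϵ: add s1.
From s1 via ϵ: add s6.
From s6 via ϵ: add s3.
From s3 via ϵ: add s4.
No new states can be added; the closed set is {s1, s2, s3, s4, s6, s8}.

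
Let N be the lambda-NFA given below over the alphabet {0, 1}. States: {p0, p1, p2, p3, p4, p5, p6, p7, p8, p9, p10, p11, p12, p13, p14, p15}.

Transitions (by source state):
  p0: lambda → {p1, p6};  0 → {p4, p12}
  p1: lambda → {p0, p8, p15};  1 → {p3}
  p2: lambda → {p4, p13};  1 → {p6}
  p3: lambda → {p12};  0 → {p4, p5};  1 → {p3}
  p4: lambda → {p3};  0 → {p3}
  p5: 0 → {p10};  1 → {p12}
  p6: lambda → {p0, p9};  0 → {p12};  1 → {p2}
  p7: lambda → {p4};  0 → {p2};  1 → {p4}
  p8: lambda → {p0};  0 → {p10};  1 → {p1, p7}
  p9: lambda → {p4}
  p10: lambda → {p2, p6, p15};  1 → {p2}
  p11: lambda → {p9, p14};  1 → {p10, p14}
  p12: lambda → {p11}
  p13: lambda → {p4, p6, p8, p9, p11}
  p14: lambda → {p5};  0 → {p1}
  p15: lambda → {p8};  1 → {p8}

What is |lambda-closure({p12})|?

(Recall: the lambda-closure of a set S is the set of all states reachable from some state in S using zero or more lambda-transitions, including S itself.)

7

Start with {p12}.
From p12 via lambda: add p11.
From p11 via lambda: add p9, p14.
From p9 via lambda: add p4.
From p14 via lambda: add p5.
From p4 via lambda: add p3.
lambda-closure = {p3, p4, p5, p9, p11, p12, p14}, which has 7 states.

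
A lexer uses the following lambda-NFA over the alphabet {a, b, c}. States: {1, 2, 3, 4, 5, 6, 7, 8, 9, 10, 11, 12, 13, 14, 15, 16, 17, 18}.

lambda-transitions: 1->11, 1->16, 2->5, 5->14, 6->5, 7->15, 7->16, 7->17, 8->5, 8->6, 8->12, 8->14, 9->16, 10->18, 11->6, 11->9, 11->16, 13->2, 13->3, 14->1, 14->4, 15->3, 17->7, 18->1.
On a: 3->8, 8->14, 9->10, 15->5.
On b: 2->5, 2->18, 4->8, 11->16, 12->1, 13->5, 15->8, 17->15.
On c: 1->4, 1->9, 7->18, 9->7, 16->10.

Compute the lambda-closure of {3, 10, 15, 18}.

Start with {3, 10, 15, 18}.
From 18 via lambda: add 1.
From 1 via lambda: add 11, 16.
From 11 via lambda: add 6, 9.
From 6 via lambda: add 5.
From 5 via lambda: add 14.
From 14 via lambda: add 4.
No new states can be added; the closed set is {1, 3, 4, 5, 6, 9, 10, 11, 14, 15, 16, 18}.

{1, 3, 4, 5, 6, 9, 10, 11, 14, 15, 16, 18}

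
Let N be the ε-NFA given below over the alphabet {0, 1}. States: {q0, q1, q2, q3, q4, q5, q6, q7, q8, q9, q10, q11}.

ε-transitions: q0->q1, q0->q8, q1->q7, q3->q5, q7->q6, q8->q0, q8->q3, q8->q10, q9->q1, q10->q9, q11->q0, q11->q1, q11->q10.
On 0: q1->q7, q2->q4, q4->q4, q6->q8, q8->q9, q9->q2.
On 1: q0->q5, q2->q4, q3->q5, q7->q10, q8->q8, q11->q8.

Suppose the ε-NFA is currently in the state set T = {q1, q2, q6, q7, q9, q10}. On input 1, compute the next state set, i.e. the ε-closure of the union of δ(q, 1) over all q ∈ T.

q2 on 1 → {q4}.
q7 on 1 → {q10}.
No 1-transition from q1, q6, q9, q10.
Union after reading 1: {q4, q10}.
Now take the ε-closure:
From q10 via ε: add q9.
From q9 via ε: add q1.
From q1 via ε: add q7.
From q7 via ε: add q6.
No new states can be added; the closed set is {q1, q4, q6, q7, q9, q10}.

{q1, q4, q6, q7, q9, q10}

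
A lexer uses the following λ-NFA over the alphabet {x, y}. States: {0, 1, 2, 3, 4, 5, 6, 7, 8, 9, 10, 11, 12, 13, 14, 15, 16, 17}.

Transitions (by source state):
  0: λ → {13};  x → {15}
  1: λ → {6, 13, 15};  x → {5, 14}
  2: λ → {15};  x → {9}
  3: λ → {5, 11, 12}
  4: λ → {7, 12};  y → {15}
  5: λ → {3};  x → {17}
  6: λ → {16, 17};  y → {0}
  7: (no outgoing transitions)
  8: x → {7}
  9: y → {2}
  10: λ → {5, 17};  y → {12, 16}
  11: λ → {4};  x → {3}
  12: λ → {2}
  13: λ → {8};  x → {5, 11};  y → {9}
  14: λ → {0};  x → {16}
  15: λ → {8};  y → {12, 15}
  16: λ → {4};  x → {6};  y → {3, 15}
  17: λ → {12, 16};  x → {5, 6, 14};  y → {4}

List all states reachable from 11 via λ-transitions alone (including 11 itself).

Start with {11}.
From 11 via λ: add 4.
From 4 via λ: add 7, 12.
From 12 via λ: add 2.
From 2 via λ: add 15.
From 15 via λ: add 8.
No new states can be added; the closed set is {2, 4, 7, 8, 11, 12, 15}.

{2, 4, 7, 8, 11, 12, 15}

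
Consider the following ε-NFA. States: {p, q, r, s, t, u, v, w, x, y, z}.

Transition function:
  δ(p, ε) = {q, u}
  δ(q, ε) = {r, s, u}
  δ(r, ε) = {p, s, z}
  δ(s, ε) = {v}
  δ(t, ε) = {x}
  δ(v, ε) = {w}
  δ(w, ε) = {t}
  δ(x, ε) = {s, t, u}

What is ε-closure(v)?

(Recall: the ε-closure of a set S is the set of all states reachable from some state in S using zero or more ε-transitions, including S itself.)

{s, t, u, v, w, x}

Start with {v}.
From v via ε: add w.
From w via ε: add t.
From t via ε: add x.
From x via ε: add s, u.
No new states can be added; the closed set is {s, t, u, v, w, x}.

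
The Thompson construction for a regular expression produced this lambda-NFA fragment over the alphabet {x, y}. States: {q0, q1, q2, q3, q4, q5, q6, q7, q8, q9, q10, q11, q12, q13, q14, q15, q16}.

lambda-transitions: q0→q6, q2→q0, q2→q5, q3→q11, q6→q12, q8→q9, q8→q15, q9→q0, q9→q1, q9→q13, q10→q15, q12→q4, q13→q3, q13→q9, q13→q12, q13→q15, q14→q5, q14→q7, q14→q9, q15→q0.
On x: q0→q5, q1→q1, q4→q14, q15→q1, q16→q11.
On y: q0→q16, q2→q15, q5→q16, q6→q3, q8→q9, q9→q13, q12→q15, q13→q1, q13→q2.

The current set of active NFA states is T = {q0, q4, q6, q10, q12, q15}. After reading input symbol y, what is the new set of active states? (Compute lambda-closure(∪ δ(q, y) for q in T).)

{q0, q3, q4, q6, q11, q12, q15, q16}

q0 on y → {q16}.
q6 on y → {q3}.
q12 on y → {q15}.
No y-transition from q4, q10, q15.
Union after reading y: {q3, q15, q16}.
Now take the lambda-closure:
From q3 via lambda: add q11.
From q15 via lambda: add q0.
From q0 via lambda: add q6.
From q6 via lambda: add q12.
From q12 via lambda: add q4.
No new states can be added; the closed set is {q0, q3, q4, q6, q11, q12, q15, q16}.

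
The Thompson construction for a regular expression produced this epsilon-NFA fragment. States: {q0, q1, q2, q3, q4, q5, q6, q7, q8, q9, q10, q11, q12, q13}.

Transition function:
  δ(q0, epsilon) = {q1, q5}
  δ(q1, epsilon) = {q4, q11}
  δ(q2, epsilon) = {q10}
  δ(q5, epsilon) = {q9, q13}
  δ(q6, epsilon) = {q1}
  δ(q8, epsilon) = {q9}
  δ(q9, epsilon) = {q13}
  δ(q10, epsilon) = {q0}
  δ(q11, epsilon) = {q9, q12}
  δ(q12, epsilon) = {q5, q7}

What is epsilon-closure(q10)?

Start with {q10}.
From q10 via epsilon: add q0.
From q0 via epsilon: add q1, q5.
From q1 via epsilon: add q4, q11.
From q5 via epsilon: add q9, q13.
From q11 via epsilon: add q12.
From q12 via epsilon: add q7.
No new states can be added; the closed set is {q0, q1, q4, q5, q7, q9, q10, q11, q12, q13}.

{q0, q1, q4, q5, q7, q9, q10, q11, q12, q13}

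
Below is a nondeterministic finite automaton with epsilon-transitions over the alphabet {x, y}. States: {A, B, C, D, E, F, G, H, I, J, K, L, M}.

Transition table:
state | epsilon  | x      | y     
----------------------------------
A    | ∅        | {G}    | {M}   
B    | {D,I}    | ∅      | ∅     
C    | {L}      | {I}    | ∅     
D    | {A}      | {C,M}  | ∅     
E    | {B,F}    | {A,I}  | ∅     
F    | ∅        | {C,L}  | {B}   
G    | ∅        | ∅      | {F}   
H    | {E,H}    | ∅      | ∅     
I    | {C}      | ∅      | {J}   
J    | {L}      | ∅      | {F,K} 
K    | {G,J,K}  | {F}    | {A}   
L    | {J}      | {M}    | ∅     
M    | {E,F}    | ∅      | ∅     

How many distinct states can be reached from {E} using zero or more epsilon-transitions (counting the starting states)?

Start with {E}.
From E via epsilon: add B, F.
From B via epsilon: add D, I.
From D via epsilon: add A.
From I via epsilon: add C.
From C via epsilon: add L.
From L via epsilon: add J.
epsilon-closure = {A, B, C, D, E, F, I, J, L}, which has 9 states.

9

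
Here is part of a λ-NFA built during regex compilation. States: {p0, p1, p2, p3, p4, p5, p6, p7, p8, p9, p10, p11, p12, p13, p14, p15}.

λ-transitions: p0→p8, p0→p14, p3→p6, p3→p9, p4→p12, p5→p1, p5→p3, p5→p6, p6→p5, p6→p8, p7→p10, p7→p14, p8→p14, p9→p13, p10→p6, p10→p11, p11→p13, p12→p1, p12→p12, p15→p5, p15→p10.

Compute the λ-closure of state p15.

Start with {p15}.
From p15 via λ: add p5, p10.
From p5 via λ: add p1, p3, p6.
From p10 via λ: add p11.
From p3 via λ: add p9.
From p6 via λ: add p8.
From p11 via λ: add p13.
From p8 via λ: add p14.
No new states can be added; the closed set is {p1, p3, p5, p6, p8, p9, p10, p11, p13, p14, p15}.

{p1, p3, p5, p6, p8, p9, p10, p11, p13, p14, p15}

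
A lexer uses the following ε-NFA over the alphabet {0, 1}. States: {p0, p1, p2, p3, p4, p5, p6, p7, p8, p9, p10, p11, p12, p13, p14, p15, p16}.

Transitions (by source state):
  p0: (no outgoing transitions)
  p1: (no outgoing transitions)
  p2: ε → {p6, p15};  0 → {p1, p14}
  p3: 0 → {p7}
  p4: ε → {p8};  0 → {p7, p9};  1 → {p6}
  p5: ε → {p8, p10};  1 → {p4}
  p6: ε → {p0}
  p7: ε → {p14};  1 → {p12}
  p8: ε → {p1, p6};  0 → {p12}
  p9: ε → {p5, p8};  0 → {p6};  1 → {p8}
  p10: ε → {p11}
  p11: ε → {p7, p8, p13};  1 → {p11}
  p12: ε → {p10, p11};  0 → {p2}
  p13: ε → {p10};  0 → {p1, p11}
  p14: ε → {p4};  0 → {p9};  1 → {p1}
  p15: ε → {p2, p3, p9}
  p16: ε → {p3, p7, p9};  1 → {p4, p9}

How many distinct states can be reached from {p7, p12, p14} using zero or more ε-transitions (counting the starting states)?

11

Start with {p7, p12, p14}.
From p12 via ε: add p10, p11.
From p14 via ε: add p4.
From p4 via ε: add p8.
From p11 via ε: add p13.
From p8 via ε: add p1, p6.
From p6 via ε: add p0.
ε-closure = {p0, p1, p4, p6, p7, p8, p10, p11, p12, p13, p14}, which has 11 states.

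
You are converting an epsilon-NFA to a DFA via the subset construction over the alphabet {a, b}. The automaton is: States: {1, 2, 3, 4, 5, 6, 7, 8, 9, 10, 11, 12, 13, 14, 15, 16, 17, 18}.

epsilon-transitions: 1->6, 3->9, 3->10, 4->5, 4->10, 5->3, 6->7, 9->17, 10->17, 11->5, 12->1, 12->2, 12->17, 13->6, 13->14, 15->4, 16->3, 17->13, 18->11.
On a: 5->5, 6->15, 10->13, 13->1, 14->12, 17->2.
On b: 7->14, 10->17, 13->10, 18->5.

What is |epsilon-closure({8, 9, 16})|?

10

Start with {8, 9, 16}.
From 9 via epsilon: add 17.
From 16 via epsilon: add 3.
From 3 via epsilon: add 10.
From 17 via epsilon: add 13.
From 13 via epsilon: add 6, 14.
From 6 via epsilon: add 7.
epsilon-closure = {3, 6, 7, 8, 9, 10, 13, 14, 16, 17}, which has 10 states.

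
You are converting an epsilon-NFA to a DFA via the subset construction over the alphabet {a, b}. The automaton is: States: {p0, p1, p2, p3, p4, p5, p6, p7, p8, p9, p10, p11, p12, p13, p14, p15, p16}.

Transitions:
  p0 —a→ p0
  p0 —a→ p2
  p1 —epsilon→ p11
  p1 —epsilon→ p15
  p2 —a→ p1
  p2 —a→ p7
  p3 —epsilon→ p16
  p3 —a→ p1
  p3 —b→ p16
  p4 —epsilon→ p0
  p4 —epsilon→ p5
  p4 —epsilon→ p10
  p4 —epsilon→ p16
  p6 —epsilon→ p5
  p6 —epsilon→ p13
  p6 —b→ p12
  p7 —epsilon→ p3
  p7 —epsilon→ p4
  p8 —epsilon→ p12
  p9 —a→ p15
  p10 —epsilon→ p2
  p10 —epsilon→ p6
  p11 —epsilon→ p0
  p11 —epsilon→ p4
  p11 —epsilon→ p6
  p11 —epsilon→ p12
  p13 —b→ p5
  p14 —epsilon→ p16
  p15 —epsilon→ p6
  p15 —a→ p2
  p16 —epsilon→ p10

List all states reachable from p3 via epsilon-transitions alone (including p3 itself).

Start with {p3}.
From p3 via epsilon: add p16.
From p16 via epsilon: add p10.
From p10 via epsilon: add p2, p6.
From p6 via epsilon: add p5, p13.
No new states can be added; the closed set is {p2, p3, p5, p6, p10, p13, p16}.

{p2, p3, p5, p6, p10, p13, p16}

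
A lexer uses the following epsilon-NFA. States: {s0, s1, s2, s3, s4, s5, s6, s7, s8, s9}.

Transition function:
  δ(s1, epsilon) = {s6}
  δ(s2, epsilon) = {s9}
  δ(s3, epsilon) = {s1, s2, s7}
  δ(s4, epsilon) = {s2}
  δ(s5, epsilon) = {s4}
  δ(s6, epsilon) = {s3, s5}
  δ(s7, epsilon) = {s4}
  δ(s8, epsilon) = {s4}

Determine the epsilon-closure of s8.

Start with {s8}.
From s8 via epsilon: add s4.
From s4 via epsilon: add s2.
From s2 via epsilon: add s9.
No new states can be added; the closed set is {s2, s4, s8, s9}.

{s2, s4, s8, s9}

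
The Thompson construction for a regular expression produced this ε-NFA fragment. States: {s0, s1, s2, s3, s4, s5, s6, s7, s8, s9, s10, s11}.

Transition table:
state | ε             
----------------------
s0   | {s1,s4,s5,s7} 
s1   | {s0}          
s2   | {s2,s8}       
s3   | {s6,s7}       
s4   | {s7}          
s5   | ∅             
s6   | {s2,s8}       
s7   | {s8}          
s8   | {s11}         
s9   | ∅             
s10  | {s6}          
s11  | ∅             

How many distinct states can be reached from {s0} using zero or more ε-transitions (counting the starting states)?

Start with {s0}.
From s0 via ε: add s1, s4, s5, s7.
From s7 via ε: add s8.
From s8 via ε: add s11.
ε-closure = {s0, s1, s4, s5, s7, s8, s11}, which has 7 states.

7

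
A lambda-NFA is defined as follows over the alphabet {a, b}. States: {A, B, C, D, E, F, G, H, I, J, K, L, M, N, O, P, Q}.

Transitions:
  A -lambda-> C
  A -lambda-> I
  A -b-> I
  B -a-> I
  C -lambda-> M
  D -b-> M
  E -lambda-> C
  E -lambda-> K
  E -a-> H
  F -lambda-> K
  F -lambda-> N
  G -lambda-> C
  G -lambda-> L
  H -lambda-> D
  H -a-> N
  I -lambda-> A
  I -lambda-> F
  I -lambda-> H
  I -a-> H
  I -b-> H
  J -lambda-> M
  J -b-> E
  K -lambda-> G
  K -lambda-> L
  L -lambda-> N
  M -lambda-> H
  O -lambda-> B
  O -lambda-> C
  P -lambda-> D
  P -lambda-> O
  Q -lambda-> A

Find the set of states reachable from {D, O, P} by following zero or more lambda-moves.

Start with {D, O, P}.
From O via lambda: add B, C.
From C via lambda: add M.
From M via lambda: add H.
No new states can be added; the closed set is {B, C, D, H, M, O, P}.

{B, C, D, H, M, O, P}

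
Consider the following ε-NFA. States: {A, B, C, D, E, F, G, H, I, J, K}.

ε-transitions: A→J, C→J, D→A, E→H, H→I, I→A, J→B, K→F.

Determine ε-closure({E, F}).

{A, B, E, F, H, I, J}

Start with {E, F}.
From E via ε: add H.
From H via ε: add I.
From I via ε: add A.
From A via ε: add J.
From J via ε: add B.
No new states can be added; the closed set is {A, B, E, F, H, I, J}.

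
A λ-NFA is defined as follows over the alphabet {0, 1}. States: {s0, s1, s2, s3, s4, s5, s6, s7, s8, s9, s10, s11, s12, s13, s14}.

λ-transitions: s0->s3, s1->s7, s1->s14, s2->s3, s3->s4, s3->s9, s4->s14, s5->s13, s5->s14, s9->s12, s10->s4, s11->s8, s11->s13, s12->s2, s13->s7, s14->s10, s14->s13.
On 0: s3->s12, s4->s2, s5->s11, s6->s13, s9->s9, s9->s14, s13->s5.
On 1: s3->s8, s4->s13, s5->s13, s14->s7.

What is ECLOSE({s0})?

{s0, s2, s3, s4, s7, s9, s10, s12, s13, s14}

Start with {s0}.
From s0 via λ: add s3.
From s3 via λ: add s4, s9.
From s4 via λ: add s14.
From s9 via λ: add s12.
From s12 via λ: add s2.
From s14 via λ: add s10, s13.
From s13 via λ: add s7.
No new states can be added; the closed set is {s0, s2, s3, s4, s7, s9, s10, s12, s13, s14}.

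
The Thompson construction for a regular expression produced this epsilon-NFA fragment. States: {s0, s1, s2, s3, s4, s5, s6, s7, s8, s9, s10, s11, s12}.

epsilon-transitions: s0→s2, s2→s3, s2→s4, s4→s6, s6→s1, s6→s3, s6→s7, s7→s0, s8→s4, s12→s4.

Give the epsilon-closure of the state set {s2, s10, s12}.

{s0, s1, s2, s3, s4, s6, s7, s10, s12}

Start with {s2, s10, s12}.
From s2 via epsilon: add s3, s4.
From s4 via epsilon: add s6.
From s6 via epsilon: add s1, s7.
From s7 via epsilon: add s0.
No new states can be added; the closed set is {s0, s1, s2, s3, s4, s6, s7, s10, s12}.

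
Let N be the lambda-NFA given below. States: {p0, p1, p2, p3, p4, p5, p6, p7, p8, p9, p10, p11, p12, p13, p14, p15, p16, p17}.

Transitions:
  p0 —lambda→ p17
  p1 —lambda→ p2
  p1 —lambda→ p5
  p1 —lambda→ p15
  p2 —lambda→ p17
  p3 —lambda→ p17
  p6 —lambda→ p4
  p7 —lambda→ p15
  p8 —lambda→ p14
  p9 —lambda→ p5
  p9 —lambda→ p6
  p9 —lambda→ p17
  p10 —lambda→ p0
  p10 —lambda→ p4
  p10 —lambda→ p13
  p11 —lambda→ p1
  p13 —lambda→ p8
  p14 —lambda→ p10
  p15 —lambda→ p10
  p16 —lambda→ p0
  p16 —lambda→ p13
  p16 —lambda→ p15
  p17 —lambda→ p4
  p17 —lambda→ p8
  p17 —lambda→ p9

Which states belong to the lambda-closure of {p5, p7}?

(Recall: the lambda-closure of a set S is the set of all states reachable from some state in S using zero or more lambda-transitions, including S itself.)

{p0, p4, p5, p6, p7, p8, p9, p10, p13, p14, p15, p17}

Start with {p5, p7}.
From p7 via lambda: add p15.
From p15 via lambda: add p10.
From p10 via lambda: add p0, p4, p13.
From p0 via lambda: add p17.
From p13 via lambda: add p8.
From p8 via lambda: add p14.
From p17 via lambda: add p9.
From p9 via lambda: add p6.
No new states can be added; the closed set is {p0, p4, p5, p6, p7, p8, p9, p10, p13, p14, p15, p17}.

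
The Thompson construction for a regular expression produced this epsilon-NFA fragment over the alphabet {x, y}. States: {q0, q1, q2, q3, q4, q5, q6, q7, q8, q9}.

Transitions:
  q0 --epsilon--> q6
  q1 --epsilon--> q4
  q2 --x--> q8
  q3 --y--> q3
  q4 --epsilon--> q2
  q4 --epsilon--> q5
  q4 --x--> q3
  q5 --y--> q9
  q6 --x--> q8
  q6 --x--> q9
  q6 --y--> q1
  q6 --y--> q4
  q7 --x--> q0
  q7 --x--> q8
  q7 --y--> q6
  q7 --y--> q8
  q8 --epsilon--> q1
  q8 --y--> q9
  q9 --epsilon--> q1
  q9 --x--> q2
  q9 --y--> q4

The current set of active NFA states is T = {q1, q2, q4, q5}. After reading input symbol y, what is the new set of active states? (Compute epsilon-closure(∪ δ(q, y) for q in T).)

q5 on y → {q9}.
No y-transition from q1, q2, q4.
Union after reading y: {q9}.
Now take the epsilon-closure:
From q9 via epsilon: add q1.
From q1 via epsilon: add q4.
From q4 via epsilon: add q2, q5.
No new states can be added; the closed set is {q1, q2, q4, q5, q9}.

{q1, q2, q4, q5, q9}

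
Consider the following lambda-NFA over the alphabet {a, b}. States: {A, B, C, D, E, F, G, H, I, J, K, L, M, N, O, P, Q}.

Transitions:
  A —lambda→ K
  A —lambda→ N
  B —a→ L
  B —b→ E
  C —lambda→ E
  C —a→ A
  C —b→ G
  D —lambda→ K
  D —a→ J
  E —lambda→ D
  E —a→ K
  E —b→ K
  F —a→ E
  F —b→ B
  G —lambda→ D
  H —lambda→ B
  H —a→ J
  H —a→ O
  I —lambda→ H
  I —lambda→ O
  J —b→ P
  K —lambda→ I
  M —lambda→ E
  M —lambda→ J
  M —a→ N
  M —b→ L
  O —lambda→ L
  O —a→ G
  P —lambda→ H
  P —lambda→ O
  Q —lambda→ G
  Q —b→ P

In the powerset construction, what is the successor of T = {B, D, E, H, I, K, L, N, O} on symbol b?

{B, D, E, H, I, K, L, O}

B on b → {E}.
E on b → {K}.
No b-transition from D, H, I, K, L, N, O.
Union after reading b: {E, K}.
Now take the lambda-closure:
From E via lambda: add D.
From K via lambda: add I.
From I via lambda: add H, O.
From H via lambda: add B.
From O via lambda: add L.
No new states can be added; the closed set is {B, D, E, H, I, K, L, O}.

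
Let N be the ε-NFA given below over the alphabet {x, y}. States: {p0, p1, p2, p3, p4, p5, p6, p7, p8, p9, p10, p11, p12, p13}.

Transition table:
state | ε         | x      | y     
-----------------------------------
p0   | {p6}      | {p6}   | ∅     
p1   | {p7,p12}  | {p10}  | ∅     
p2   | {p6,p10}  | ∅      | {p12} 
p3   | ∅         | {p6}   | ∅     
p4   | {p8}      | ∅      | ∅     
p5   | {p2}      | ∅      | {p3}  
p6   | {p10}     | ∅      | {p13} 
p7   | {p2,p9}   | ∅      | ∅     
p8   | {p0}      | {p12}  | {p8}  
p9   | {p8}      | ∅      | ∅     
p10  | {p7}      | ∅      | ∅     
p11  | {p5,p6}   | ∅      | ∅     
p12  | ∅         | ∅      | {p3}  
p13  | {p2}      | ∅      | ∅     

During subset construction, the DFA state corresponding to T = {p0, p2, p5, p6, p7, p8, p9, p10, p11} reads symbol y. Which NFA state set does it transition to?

p2 on y → {p12}.
p5 on y → {p3}.
p6 on y → {p13}.
p8 on y → {p8}.
No y-transition from p0, p7, p9, p10, p11.
Union after reading y: {p3, p8, p12, p13}.
Now take the ε-closure:
From p8 via ε: add p0.
From p13 via ε: add p2.
From p0 via ε: add p6.
From p2 via ε: add p10.
From p10 via ε: add p7.
From p7 via ε: add p9.
No new states can be added; the closed set is {p0, p2, p3, p6, p7, p8, p9, p10, p12, p13}.

{p0, p2, p3, p6, p7, p8, p9, p10, p12, p13}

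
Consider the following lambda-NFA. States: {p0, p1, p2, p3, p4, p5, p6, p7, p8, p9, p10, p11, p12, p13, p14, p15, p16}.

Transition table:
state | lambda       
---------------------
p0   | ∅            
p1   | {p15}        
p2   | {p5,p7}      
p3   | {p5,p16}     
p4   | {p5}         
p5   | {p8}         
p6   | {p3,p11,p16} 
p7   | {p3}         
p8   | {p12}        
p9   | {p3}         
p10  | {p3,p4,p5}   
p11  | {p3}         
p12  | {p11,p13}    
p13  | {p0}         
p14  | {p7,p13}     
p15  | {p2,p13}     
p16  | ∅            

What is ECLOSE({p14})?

Start with {p14}.
From p14 via lambda: add p7, p13.
From p7 via lambda: add p3.
From p13 via lambda: add p0.
From p3 via lambda: add p5, p16.
From p5 via lambda: add p8.
From p8 via lambda: add p12.
From p12 via lambda: add p11.
No new states can be added; the closed set is {p0, p3, p5, p7, p8, p11, p12, p13, p14, p16}.

{p0, p3, p5, p7, p8, p11, p12, p13, p14, p16}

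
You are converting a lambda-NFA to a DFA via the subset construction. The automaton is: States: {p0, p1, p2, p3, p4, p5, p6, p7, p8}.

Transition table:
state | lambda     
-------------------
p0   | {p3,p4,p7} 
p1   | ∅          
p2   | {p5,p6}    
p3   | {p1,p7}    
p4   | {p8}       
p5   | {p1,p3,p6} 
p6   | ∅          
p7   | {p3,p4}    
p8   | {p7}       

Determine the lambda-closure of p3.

Start with {p3}.
From p3 via lambda: add p1, p7.
From p7 via lambda: add p4.
From p4 via lambda: add p8.
No new states can be added; the closed set is {p1, p3, p4, p7, p8}.

{p1, p3, p4, p7, p8}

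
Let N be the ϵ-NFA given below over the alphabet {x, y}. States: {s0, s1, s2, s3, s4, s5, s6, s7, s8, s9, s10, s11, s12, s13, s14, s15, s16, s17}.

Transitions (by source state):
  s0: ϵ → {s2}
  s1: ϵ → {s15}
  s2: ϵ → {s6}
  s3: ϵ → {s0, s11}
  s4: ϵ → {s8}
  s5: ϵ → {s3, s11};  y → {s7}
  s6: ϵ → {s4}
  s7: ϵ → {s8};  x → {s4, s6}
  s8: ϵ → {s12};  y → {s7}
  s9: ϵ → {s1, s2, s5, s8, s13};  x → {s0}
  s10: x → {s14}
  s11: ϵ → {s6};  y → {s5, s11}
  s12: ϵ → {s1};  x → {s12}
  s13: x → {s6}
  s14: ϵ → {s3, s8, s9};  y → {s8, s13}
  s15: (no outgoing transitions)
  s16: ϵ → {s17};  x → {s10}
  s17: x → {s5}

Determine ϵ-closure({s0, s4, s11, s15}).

{s0, s1, s2, s4, s6, s8, s11, s12, s15}

Start with {s0, s4, s11, s15}.
From s0 via ϵ: add s2.
From s4 via ϵ: add s8.
From s11 via ϵ: add s6.
From s8 via ϵ: add s12.
From s12 via ϵ: add s1.
No new states can be added; the closed set is {s0, s1, s2, s4, s6, s8, s11, s12, s15}.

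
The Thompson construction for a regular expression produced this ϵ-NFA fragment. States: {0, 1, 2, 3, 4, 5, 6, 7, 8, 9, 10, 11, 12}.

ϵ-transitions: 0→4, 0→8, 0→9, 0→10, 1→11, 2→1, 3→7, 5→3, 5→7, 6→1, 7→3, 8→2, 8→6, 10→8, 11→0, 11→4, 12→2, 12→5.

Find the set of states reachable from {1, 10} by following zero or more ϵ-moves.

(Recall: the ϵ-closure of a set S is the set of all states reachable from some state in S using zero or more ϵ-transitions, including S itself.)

Start with {1, 10}.
From 1 via ϵ: add 11.
From 10 via ϵ: add 8.
From 8 via ϵ: add 2, 6.
From 11 via ϵ: add 0, 4.
From 0 via ϵ: add 9.
No new states can be added; the closed set is {0, 1, 2, 4, 6, 8, 9, 10, 11}.

{0, 1, 2, 4, 6, 8, 9, 10, 11}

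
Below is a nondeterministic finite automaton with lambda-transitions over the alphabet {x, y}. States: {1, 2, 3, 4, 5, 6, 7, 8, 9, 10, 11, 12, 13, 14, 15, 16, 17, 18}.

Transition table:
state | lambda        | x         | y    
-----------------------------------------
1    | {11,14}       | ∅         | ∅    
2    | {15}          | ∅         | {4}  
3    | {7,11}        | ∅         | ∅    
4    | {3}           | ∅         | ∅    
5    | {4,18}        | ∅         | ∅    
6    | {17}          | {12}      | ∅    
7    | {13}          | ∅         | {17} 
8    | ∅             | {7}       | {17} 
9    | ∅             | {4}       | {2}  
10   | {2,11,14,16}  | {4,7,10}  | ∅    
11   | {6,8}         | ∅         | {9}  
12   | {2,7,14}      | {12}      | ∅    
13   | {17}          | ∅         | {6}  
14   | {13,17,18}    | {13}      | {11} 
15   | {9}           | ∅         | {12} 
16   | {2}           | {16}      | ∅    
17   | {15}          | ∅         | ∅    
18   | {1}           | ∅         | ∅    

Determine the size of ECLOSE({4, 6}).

Start with {4, 6}.
From 4 via lambda: add 3.
From 6 via lambda: add 17.
From 3 via lambda: add 7, 11.
From 17 via lambda: add 15.
From 7 via lambda: add 13.
From 11 via lambda: add 8.
From 15 via lambda: add 9.
lambda-closure = {3, 4, 6, 7, 8, 9, 11, 13, 15, 17}, which has 10 states.

10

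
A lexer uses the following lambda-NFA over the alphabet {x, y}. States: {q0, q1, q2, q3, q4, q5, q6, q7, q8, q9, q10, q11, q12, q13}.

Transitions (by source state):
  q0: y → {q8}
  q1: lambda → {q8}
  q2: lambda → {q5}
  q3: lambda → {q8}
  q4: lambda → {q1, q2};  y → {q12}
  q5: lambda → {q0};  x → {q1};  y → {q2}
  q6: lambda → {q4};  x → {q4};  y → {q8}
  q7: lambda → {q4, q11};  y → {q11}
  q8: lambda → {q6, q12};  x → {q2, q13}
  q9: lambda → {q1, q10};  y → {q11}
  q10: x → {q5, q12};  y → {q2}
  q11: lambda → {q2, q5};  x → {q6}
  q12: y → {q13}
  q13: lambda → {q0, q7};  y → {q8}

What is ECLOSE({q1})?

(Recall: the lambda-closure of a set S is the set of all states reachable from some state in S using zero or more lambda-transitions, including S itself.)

{q0, q1, q2, q4, q5, q6, q8, q12}

Start with {q1}.
From q1 via lambda: add q8.
From q8 via lambda: add q6, q12.
From q6 via lambda: add q4.
From q4 via lambda: add q2.
From q2 via lambda: add q5.
From q5 via lambda: add q0.
No new states can be added; the closed set is {q0, q1, q2, q4, q5, q6, q8, q12}.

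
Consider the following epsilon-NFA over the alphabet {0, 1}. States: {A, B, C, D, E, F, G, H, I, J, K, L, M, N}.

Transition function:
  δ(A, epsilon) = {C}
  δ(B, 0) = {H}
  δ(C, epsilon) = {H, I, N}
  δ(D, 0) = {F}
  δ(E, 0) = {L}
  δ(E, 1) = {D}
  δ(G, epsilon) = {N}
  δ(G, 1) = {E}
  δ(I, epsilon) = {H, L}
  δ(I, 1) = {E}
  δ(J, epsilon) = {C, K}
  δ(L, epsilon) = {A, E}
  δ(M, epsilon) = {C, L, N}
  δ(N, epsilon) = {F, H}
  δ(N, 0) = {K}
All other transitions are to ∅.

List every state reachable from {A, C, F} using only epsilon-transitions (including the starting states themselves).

{A, C, E, F, H, I, L, N}

Start with {A, C, F}.
From C via epsilon: add H, I, N.
From I via epsilon: add L.
From L via epsilon: add E.
No new states can be added; the closed set is {A, C, E, F, H, I, L, N}.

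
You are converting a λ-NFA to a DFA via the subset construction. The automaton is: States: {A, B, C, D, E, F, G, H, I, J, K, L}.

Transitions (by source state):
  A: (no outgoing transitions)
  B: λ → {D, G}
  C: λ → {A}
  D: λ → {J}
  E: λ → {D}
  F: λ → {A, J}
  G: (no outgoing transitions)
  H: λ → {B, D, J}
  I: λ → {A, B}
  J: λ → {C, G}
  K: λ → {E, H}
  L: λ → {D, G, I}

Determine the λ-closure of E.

{A, C, D, E, G, J}

Start with {E}.
From E via λ: add D.
From D via λ: add J.
From J via λ: add C, G.
From C via λ: add A.
No new states can be added; the closed set is {A, C, D, E, G, J}.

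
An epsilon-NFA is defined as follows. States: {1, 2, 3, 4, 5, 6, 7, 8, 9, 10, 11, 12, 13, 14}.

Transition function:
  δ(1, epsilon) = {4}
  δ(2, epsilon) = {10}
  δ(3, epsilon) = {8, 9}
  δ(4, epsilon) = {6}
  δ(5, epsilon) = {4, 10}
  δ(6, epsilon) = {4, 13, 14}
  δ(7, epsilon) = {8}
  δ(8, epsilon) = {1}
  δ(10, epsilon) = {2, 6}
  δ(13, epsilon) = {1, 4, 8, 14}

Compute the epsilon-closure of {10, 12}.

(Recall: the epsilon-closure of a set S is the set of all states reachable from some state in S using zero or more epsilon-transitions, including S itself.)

{1, 2, 4, 6, 8, 10, 12, 13, 14}

Start with {10, 12}.
From 10 via epsilon: add 2, 6.
From 6 via epsilon: add 4, 13, 14.
From 13 via epsilon: add 1, 8.
No new states can be added; the closed set is {1, 2, 4, 6, 8, 10, 12, 13, 14}.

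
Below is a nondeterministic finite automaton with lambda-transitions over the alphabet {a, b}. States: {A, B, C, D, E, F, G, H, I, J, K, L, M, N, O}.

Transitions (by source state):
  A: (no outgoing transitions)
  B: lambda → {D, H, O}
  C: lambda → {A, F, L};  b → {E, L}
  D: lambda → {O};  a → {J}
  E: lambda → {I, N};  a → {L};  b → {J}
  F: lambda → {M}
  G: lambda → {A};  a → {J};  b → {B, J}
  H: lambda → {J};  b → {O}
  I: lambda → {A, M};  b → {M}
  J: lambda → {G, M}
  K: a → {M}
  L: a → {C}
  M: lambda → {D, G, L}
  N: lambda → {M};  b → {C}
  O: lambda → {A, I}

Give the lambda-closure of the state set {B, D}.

Start with {B, D}.
From B via lambda: add H, O.
From H via lambda: add J.
From O via lambda: add A, I.
From I via lambda: add M.
From J via lambda: add G.
From M via lambda: add L.
No new states can be added; the closed set is {A, B, D, G, H, I, J, L, M, O}.

{A, B, D, G, H, I, J, L, M, O}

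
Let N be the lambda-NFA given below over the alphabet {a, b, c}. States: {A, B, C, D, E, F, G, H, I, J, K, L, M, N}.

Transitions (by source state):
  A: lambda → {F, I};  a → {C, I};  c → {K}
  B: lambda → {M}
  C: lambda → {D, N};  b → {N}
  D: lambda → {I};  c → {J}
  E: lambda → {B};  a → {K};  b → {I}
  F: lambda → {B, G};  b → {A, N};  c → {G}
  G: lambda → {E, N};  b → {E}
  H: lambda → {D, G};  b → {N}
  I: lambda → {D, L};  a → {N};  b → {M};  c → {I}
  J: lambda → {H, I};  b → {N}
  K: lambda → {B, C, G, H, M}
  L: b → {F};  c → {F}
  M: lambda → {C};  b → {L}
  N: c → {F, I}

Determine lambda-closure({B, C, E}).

Start with {B, C, E}.
From B via lambda: add M.
From C via lambda: add D, N.
From D via lambda: add I.
From I via lambda: add L.
No new states can be added; the closed set is {B, C, D, E, I, L, M, N}.

{B, C, D, E, I, L, M, N}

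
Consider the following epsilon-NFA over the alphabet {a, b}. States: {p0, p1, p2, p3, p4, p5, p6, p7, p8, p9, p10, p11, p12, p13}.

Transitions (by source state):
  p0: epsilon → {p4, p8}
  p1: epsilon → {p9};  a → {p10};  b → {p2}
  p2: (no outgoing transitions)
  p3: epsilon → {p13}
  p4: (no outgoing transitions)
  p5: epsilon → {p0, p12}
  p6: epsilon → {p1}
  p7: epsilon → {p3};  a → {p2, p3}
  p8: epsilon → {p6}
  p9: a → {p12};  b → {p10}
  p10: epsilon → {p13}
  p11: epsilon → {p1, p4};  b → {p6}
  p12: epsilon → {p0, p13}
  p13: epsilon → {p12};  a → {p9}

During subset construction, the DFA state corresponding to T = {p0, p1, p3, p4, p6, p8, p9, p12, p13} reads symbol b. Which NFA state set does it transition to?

{p0, p1, p2, p4, p6, p8, p9, p10, p12, p13}

p1 on b → {p2}.
p9 on b → {p10}.
No b-transition from p0, p3, p4, p6, p8, p12, p13.
Union after reading b: {p2, p10}.
Now take the epsilon-closure:
From p10 via epsilon: add p13.
From p13 via epsilon: add p12.
From p12 via epsilon: add p0.
From p0 via epsilon: add p4, p8.
From p8 via epsilon: add p6.
From p6 via epsilon: add p1.
From p1 via epsilon: add p9.
No new states can be added; the closed set is {p0, p1, p2, p4, p6, p8, p9, p10, p12, p13}.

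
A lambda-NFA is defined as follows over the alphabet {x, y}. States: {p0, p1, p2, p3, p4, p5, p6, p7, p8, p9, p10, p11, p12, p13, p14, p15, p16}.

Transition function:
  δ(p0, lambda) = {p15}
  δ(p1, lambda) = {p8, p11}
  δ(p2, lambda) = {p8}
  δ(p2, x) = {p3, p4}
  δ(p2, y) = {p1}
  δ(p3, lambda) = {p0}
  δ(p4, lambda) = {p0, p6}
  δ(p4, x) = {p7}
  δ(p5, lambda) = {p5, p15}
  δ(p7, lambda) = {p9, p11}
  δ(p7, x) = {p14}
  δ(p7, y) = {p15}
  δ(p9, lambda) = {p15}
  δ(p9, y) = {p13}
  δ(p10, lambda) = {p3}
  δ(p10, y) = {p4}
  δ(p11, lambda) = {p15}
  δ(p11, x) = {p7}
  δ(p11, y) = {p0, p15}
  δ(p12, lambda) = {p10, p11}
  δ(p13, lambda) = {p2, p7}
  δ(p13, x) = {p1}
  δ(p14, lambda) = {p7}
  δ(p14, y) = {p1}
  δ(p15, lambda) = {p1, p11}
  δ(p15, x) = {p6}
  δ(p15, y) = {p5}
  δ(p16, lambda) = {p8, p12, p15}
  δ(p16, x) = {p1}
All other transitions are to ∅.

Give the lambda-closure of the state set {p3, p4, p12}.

{p0, p1, p3, p4, p6, p8, p10, p11, p12, p15}

Start with {p3, p4, p12}.
From p3 via lambda: add p0.
From p4 via lambda: add p6.
From p12 via lambda: add p10, p11.
From p0 via lambda: add p15.
From p15 via lambda: add p1.
From p1 via lambda: add p8.
No new states can be added; the closed set is {p0, p1, p3, p4, p6, p8, p10, p11, p12, p15}.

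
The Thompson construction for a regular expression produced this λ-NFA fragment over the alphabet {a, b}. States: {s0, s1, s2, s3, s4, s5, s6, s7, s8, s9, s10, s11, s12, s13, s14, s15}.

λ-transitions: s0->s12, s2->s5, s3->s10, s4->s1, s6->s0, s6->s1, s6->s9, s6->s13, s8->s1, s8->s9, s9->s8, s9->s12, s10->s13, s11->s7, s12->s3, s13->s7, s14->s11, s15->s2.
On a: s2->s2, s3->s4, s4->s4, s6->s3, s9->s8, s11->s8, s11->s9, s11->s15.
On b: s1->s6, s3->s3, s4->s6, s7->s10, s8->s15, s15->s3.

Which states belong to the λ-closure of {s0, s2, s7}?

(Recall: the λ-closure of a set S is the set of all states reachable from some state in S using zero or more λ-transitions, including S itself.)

Start with {s0, s2, s7}.
From s0 via λ: add s12.
From s2 via λ: add s5.
From s12 via λ: add s3.
From s3 via λ: add s10.
From s10 via λ: add s13.
No new states can be added; the closed set is {s0, s2, s3, s5, s7, s10, s12, s13}.

{s0, s2, s3, s5, s7, s10, s12, s13}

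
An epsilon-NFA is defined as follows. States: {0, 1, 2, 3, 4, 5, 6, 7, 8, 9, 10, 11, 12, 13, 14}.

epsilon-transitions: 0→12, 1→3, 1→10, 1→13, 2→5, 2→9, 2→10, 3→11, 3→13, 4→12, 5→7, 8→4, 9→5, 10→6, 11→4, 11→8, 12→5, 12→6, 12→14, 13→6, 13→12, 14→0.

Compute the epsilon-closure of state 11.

Start with {11}.
From 11 via epsilon: add 4, 8.
From 4 via epsilon: add 12.
From 12 via epsilon: add 5, 6, 14.
From 5 via epsilon: add 7.
From 14 via epsilon: add 0.
No new states can be added; the closed set is {0, 4, 5, 6, 7, 8, 11, 12, 14}.

{0, 4, 5, 6, 7, 8, 11, 12, 14}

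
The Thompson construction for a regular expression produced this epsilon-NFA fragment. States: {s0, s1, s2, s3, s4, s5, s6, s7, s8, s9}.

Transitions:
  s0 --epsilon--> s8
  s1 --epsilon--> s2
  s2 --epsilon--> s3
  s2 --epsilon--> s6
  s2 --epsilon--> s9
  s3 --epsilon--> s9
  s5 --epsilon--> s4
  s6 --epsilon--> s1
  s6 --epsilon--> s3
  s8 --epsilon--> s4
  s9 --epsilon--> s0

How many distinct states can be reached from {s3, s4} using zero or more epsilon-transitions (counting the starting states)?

Start with {s3, s4}.
From s3 via epsilon: add s9.
From s9 via epsilon: add s0.
From s0 via epsilon: add s8.
epsilon-closure = {s0, s3, s4, s8, s9}, which has 5 states.

5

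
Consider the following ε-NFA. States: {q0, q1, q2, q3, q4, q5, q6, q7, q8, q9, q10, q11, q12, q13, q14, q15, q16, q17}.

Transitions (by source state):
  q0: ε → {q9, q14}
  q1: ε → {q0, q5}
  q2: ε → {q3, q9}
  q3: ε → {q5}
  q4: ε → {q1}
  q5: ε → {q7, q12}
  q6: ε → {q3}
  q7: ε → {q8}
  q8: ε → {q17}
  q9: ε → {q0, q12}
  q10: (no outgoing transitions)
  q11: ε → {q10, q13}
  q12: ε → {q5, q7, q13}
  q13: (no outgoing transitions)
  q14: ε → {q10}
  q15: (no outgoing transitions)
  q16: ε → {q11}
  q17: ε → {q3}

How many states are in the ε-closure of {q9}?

11

Start with {q9}.
From q9 via ε: add q0, q12.
From q0 via ε: add q14.
From q12 via ε: add q5, q7, q13.
From q7 via ε: add q8.
From q14 via ε: add q10.
From q8 via ε: add q17.
From q17 via ε: add q3.
ε-closure = {q0, q3, q5, q7, q8, q9, q10, q12, q13, q14, q17}, which has 11 states.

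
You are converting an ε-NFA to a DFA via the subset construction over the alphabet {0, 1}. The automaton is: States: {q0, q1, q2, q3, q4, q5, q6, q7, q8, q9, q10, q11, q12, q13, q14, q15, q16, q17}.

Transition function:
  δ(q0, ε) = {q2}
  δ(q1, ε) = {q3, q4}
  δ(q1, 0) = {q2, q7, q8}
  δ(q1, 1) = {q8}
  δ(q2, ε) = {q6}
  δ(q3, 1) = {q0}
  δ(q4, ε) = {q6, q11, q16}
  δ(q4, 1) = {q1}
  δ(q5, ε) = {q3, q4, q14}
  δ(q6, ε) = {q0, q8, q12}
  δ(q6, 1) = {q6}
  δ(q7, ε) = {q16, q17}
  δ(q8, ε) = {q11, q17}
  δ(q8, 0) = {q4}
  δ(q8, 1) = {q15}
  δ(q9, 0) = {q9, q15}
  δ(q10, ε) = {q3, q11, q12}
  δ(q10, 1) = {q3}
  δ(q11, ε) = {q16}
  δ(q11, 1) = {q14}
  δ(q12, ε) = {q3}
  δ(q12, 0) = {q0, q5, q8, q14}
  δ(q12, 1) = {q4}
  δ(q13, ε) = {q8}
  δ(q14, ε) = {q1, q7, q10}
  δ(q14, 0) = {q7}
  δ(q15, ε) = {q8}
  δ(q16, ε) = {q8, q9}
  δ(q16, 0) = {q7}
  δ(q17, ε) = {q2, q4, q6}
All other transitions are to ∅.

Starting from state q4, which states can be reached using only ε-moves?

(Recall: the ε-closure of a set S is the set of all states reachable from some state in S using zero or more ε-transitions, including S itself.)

{q0, q2, q3, q4, q6, q8, q9, q11, q12, q16, q17}

Start with {q4}.
From q4 via ε: add q6, q11, q16.
From q6 via ε: add q0, q8, q12.
From q16 via ε: add q9.
From q0 via ε: add q2.
From q8 via ε: add q17.
From q12 via ε: add q3.
No new states can be added; the closed set is {q0, q2, q3, q4, q6, q8, q9, q11, q12, q16, q17}.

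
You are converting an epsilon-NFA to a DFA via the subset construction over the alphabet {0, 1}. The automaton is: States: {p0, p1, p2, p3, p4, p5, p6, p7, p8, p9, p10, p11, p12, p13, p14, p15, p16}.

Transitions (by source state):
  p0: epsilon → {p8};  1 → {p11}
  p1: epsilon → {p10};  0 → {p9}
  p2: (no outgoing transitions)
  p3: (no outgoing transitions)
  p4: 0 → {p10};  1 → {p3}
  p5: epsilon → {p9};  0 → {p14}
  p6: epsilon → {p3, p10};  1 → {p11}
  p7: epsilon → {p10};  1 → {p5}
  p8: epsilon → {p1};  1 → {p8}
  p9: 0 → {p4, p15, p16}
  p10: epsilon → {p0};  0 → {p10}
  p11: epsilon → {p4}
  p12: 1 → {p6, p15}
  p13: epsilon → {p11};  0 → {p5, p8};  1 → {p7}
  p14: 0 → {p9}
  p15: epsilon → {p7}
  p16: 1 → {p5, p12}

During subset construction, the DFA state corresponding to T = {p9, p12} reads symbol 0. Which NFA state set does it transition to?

{p0, p1, p4, p7, p8, p10, p15, p16}

p9 on 0 → {p4, p15, p16}.
No 0-transition from p12.
Union after reading 0: {p4, p15, p16}.
Now take the epsilon-closure:
From p15 via epsilon: add p7.
From p7 via epsilon: add p10.
From p10 via epsilon: add p0.
From p0 via epsilon: add p8.
From p8 via epsilon: add p1.
No new states can be added; the closed set is {p0, p1, p4, p7, p8, p10, p15, p16}.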